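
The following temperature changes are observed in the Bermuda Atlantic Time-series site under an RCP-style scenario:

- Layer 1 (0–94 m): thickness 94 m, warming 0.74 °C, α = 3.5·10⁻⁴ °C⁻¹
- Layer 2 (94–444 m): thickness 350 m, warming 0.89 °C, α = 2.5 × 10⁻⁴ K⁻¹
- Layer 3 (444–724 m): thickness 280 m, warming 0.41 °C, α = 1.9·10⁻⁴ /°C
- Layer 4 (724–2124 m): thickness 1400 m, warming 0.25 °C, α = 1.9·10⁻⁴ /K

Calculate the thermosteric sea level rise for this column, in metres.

Layer 1: 0.74 × 3.5×10⁻⁴ × 94 = 0.024346 m
0.89 × 2.5×10⁻⁴ × 350 = 0.077875 m
444–724 m: 0.41 × 280 × 1.9×10⁻⁴ = 0.021812 m
724–2124 m: 1400 × 1.9×10⁻⁴ × 0.25 = 0.06650 m
Δh = 0.024346 + 0.077875 + 0.021812 + 0.06650 = 0.190533 m ≈ 0.19 m

0.19 m of thermosteric rise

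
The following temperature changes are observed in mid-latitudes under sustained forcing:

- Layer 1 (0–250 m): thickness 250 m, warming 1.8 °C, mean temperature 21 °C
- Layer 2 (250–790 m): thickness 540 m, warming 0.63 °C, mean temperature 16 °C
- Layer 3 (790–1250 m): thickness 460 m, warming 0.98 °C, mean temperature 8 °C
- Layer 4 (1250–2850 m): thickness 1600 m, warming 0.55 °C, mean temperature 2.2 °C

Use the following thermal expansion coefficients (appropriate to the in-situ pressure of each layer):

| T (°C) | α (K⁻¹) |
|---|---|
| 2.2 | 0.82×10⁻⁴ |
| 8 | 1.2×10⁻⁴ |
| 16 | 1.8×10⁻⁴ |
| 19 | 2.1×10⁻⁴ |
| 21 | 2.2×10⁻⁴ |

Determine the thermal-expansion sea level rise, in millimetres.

286 mm

Layer 1 at 21 °C → α = 2.2×10⁻⁴ K⁻¹
Layer 2 at 16 °C → α = 1.8×10⁻⁴ K⁻¹
Layer 3 at 8 °C → α = 1.2×10⁻⁴ K⁻¹
Layer 4 at 2.2 °C → α = 0.82×10⁻⁴ K⁻¹
1.8 × 250 × 2.2×10⁻⁴ = 0.09900 m
1.8×10⁻⁴ × 540 × 0.63 = 0.061236 m
0.98 × 460 × 1.2×10⁻⁴ = 0.054096 m
Layer 4: 1600 × 0.82×10⁻⁴ × 0.55 = 0.07216 m
Δh = 0.09900 + 0.061236 + 0.054096 + 0.07216 = 0.286492 m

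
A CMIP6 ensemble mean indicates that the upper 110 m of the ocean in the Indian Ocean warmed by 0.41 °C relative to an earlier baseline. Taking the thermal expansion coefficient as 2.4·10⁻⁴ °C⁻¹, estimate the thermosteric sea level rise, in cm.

Δh = αΔT·H = 2.4×10⁻⁴ × 0.41 × 110 = 0.010824 m

1.08 cm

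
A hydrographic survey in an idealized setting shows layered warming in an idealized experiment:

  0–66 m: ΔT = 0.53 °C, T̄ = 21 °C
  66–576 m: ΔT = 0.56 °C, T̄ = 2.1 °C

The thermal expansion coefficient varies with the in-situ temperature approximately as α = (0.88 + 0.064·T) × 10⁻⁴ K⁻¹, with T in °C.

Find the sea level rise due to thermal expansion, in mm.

Layer 1: α = (0.88 + 0.064×21)×10⁻⁴ = 2.224×10⁻⁴ K⁻¹
Layer 2: α = (0.88 + 0.064×2.1)×10⁻⁴ = 1.0144×10⁻⁴ K⁻¹
0–66 m: 2.224×10⁻⁴ × 66 × 0.53 = 0.007779552 m
66–576 m: 1.0144×10⁻⁴ × 0.56 × 510 = 0.028971264 m
Δh = 0.007779552 + 0.028971264 = 0.036750816 m ≈ 36.8 mm

36.8 mm of thermosteric rise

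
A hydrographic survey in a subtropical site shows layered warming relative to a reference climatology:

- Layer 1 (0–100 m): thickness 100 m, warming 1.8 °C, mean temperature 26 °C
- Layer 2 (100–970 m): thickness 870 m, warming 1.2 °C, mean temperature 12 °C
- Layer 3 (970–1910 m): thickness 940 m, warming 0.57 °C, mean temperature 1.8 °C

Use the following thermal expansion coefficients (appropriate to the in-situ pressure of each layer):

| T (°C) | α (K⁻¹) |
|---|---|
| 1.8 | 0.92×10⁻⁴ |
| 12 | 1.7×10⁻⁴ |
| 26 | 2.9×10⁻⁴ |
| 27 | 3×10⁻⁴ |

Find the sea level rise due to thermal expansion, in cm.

27.9 cm

Layer 1 at 26 °C → α = 2.9×10⁻⁴ K⁻¹
Layer 2 at 12 °C → α = 1.7×10⁻⁴ K⁻¹
Layer 3 at 1.8 °C → α = 0.92×10⁻⁴ K⁻¹
Layer 1: 2.9×10⁻⁴ × 100 × 1.8 = 0.05220 m
1.7×10⁻⁴ × 870 × 1.2 = 0.17748 m
Layer 3: 0.57 × 0.92×10⁻⁴ × 940 = 0.0492936 m
Δh = 0.05220 + 0.17748 + 0.0492936 = 0.2789736 m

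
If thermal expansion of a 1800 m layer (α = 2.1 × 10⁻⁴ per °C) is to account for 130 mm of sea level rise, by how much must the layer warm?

about 0.344 °C

ΔT = Δh/(αH) = 0.13 / (2.1×10⁻⁴ × 1800) ≈ 0.3439 °C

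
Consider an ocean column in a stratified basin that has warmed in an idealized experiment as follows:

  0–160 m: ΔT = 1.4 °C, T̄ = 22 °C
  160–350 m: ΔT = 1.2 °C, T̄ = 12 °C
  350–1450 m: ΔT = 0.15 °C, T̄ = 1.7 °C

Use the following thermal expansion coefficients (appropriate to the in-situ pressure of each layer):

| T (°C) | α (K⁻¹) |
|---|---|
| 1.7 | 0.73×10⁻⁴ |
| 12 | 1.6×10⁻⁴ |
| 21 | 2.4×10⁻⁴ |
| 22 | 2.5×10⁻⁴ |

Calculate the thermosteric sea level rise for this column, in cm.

10.5 cm

Layer 1 at 22 °C → α = 2.5×10⁻⁴ K⁻¹
Layer 2 at 12 °C → α = 1.6×10⁻⁴ K⁻¹
Layer 3 at 1.7 °C → α = 0.73×10⁻⁴ K⁻¹
0–160 m: 160 × 2.5×10⁻⁴ × 1.4 = 0.05600 m
190 × 1.6×10⁻⁴ × 1.2 = 0.03648 m
0.73×10⁻⁴ × 0.15 × 1100 = 0.012045 m
Δh = 0.05600 + 0.03648 + 0.012045 = 0.104525 m ≈ 10.5 cm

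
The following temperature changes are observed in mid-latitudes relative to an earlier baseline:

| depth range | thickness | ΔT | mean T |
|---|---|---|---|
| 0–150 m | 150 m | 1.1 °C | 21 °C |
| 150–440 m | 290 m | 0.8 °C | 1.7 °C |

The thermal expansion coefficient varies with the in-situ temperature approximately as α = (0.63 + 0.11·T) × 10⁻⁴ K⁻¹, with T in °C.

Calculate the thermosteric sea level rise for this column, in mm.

Layer 1: α = (0.63 + 0.11×21)×10⁻⁴ = 2.94×10⁻⁴ K⁻¹
Layer 2: α = (0.63 + 0.11×1.7)×10⁻⁴ = 0.817×10⁻⁴ K⁻¹
Layer 1: 1.1 × 2.94×10⁻⁴ × 150 = 0.04851 m
290 × 0.817×10⁻⁴ × 0.8 = 0.0189544 m
Δh = 0.04851 + 0.0189544 = 0.0674644 m ≈ 67 mm

about 67 mm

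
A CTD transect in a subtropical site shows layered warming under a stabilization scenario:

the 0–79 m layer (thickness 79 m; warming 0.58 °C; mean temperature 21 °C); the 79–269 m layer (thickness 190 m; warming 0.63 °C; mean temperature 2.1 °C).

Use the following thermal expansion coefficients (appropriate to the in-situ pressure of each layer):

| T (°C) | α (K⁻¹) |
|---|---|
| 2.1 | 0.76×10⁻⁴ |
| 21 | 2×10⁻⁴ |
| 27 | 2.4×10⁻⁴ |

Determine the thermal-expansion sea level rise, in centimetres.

1.83 cm

Layer 1 at 21 °C → α = 2×10⁻⁴ K⁻¹
Layer 2 at 2.1 °C → α = 0.76×10⁻⁴ K⁻¹
Layer 1: 0.58 × 79 × 2×10⁻⁴ = 0.009164 m
Layer 2: 190 × 0.76×10⁻⁴ × 0.63 = 0.0090972 m
Δh = 0.009164 + 0.0090972 = 0.0182612 m ≈ 1.83 cm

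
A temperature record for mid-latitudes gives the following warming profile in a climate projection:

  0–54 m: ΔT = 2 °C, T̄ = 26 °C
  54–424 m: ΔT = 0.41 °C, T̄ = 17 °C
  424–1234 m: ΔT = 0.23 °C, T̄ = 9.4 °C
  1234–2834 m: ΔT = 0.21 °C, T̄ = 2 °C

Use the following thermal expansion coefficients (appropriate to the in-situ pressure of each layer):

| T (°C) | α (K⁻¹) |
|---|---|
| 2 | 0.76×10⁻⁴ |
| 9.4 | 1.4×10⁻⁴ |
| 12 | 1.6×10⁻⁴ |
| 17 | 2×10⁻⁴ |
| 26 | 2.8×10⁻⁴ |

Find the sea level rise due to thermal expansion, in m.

about 0.112 m

Layer 1 at 26 °C → α = 2.8×10⁻⁴ K⁻¹
Layer 2 at 17 °C → α = 2×10⁻⁴ K⁻¹
Layer 3 at 9.4 °C → α = 1.4×10⁻⁴ K⁻¹
Layer 4 at 2 °C → α = 0.76×10⁻⁴ K⁻¹
Layer 1: 2.8×10⁻⁴ × 54 × 2 = 0.03024 m
0.41 × 2×10⁻⁴ × 370 = 0.03034 m
424–1234 m: 0.23 × 1.4×10⁻⁴ × 810 = 0.026082 m
Layer 4: 0.21 × 1600 × 0.76×10⁻⁴ = 0.025536 m
Δh = 0.03024 + 0.03034 + 0.026082 + 0.025536 = 0.112198 m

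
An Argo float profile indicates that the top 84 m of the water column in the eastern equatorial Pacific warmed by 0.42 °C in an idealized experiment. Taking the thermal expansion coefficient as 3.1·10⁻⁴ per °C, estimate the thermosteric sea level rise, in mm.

Δh ≈ 11 mm

Δh = αΔT·H = 3.1×10⁻⁴ × 0.42 × 84 = 0.0109368 m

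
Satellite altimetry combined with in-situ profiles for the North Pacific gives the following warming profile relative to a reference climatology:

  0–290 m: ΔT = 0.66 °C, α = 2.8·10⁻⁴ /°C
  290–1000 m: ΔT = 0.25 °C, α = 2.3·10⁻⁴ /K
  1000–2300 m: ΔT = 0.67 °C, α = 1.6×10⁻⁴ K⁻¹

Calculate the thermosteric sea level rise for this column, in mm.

234 mm of thermosteric rise

0–290 m: 0.66 × 290 × 2.8×10⁻⁴ = 0.053592 m
290–1000 m: 710 × 2.3×10⁻⁴ × 0.25 = 0.040825 m
1000–2300 m: 0.67 × 1.6×10⁻⁴ × 1300 = 0.13936 m
Δh = 0.053592 + 0.040825 + 0.13936 = 0.233777 m ≈ 234 mm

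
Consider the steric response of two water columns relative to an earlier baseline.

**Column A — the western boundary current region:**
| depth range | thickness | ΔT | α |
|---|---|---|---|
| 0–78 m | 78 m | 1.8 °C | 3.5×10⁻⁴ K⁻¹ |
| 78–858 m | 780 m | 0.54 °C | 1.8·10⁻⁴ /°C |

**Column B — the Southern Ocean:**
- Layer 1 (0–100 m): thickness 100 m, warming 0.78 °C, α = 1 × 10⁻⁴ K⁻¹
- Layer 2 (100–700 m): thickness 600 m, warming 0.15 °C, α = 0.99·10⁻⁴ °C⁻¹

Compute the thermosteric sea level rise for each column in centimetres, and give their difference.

Δh_A ≈ 12 cm, Δh_B ≈ 1.7 cm; difference ≈ 11 cm

A 1.8 × 78 × 3.5×10⁻⁴ = 0.04914 m
A 78–858 m: 1.8×10⁻⁴ × 780 × 0.54 = 0.075816 m
A total: 0.124956 m
B 1×10⁻⁴ × 0.78 × 100 = 0.00780 m
B Layer 2: 600 × 0.15 × 0.99×10⁻⁴ = 0.00891 m
B total: 0.01671 m
Difference: 0.124956 − 0.01671 = 0.108246 m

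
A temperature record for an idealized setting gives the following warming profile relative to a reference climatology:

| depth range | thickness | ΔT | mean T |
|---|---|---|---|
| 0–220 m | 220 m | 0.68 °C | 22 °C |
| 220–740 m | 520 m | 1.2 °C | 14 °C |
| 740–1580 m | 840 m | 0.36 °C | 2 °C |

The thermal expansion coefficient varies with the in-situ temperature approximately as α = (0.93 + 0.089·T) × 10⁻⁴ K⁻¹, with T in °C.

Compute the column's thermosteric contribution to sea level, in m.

0.21 m of thermosteric rise

Layer 1: α = (0.93 + 0.089×22)×10⁻⁴ = 2.888×10⁻⁴ K⁻¹
Layer 2: α = (0.93 + 0.089×14)×10⁻⁴ = 2.176×10⁻⁴ K⁻¹
Layer 3: α = (0.93 + 0.089×2)×10⁻⁴ = 1.108×10⁻⁴ K⁻¹
0–220 m: 2.888×10⁻⁴ × 0.68 × 220 = 0.04320448 m
220–740 m: 2.176×10⁻⁴ × 1.2 × 520 = 0.1357824 m
740–1580 m: 1.108×10⁻⁴ × 840 × 0.36 = 0.03350592 m
Δh = 0.04320448 + 0.1357824 + 0.03350592 = 0.2124928 m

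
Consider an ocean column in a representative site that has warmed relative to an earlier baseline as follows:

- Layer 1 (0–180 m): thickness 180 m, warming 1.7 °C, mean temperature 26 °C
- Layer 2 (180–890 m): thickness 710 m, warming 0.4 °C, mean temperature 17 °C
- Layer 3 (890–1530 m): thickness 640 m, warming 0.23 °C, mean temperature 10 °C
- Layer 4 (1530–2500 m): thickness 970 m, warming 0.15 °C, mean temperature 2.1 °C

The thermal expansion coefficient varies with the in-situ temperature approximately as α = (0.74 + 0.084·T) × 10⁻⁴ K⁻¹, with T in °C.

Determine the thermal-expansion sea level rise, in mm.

Δh = 188 mm

Layer 1: α = (0.74 + 0.084×26)×10⁻⁴ = 2.924×10⁻⁴ K⁻¹
Layer 2: α = (0.74 + 0.084×17)×10⁻⁴ = 2.168×10⁻⁴ K⁻¹
Layer 3: α = (0.74 + 0.084×10)×10⁻⁴ = 1.58×10⁻⁴ K⁻¹
Layer 4: α = (0.74 + 0.084×2.1)×10⁻⁴ = 0.9164×10⁻⁴ K⁻¹
0–180 m: 1.7 × 2.924×10⁻⁴ × 180 = 0.0894744 m
180–890 m: 2.168×10⁻⁴ × 710 × 0.4 = 0.0615712 m
890–1530 m: 1.58×10⁻⁴ × 0.23 × 640 = 0.0232576 m
1530–2500 m: 970 × 0.9164×10⁻⁴ × 0.15 = 0.01333362 m
Δh = 0.0894744 + 0.0615712 + 0.0232576 + 0.01333362 = 0.18763682 m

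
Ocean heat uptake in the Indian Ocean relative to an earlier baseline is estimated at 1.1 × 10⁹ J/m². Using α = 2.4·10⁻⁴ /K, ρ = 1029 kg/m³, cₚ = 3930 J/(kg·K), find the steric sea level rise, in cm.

Δh = αQ/(ρcₚ) = 2.4×10⁻⁴ × 1.1×10⁹ / (1029 × 3930) ≈ 0.065282 m

6.53 cm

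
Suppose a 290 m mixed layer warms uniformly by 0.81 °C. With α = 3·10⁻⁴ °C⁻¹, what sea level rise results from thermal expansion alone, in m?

0.0705 m

Δh = αΔT·H = 3×10⁻⁴ × 0.81 × 290 = 0.07047 m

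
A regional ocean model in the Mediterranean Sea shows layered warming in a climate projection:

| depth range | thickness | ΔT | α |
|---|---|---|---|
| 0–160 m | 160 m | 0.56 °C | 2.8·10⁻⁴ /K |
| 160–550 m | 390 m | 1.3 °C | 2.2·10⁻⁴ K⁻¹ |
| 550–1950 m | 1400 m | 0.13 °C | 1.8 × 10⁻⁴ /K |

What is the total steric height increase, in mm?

0–160 m: 2.8×10⁻⁴ × 160 × 0.56 = 0.025088 m
160–550 m: 390 × 1.3 × 2.2×10⁻⁴ = 0.11154 m
Layer 3: 0.13 × 1.8×10⁻⁴ × 1400 = 0.03276 m
Δh = 0.025088 + 0.11154 + 0.03276 = 0.169388 m

169 mm of thermosteric rise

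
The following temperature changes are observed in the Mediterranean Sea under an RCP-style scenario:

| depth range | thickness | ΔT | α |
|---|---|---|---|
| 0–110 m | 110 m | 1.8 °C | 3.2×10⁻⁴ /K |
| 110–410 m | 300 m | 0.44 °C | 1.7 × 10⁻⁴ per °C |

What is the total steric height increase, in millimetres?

0–110 m: 3.2×10⁻⁴ × 1.8 × 110 = 0.06336 m
Layer 2: 0.44 × 300 × 1.7×10⁻⁴ = 0.02244 m
Δh = 0.06336 + 0.02244 = 0.08580 m

about 85.8 mm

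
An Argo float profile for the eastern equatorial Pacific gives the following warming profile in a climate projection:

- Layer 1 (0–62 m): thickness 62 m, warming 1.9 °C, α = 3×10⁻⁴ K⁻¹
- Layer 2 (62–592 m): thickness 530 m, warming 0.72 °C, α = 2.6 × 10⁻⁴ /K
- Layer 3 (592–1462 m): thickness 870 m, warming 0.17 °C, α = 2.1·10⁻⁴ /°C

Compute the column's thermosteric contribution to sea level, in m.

1.9 × 3×10⁻⁴ × 62 = 0.03534 m
62–592 m: 2.6×10⁻⁴ × 0.72 × 530 = 0.099216 m
592–1462 m: 870 × 0.17 × 2.1×10⁻⁴ = 0.031059 m
Δh = 0.03534 + 0.099216 + 0.031059 = 0.165615 m

Δh ≈ 0.17 m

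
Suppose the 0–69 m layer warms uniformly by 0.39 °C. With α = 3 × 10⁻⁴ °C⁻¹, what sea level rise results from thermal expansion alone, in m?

0.00807 m of thermosteric rise

Δh = αΔT·H = 3×10⁻⁴ × 0.39 × 69 = 0.008073 m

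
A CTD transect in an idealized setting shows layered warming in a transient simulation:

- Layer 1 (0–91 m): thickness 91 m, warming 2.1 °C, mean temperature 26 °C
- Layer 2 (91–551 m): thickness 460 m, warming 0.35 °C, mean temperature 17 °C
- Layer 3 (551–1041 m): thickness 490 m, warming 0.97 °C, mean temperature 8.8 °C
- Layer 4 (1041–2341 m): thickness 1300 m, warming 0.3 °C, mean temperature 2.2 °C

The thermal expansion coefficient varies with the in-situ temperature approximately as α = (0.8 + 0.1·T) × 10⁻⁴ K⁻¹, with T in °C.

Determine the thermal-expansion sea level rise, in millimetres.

Layer 1: α = (0.8 + 0.1×26)×10⁻⁴ = 3.4×10⁻⁴ K⁻¹
Layer 2: α = (0.8 + 0.1×17)×10⁻⁴ = 2.5×10⁻⁴ K⁻¹
Layer 3: α = (0.8 + 0.1×8.8)×10⁻⁴ = 1.68×10⁻⁴ K⁻¹
Layer 4: α = (0.8 + 0.1×2.2)×10⁻⁴ = 1.02×10⁻⁴ K⁻¹
Layer 1: 2.1 × 91 × 3.4×10⁻⁴ = 0.064974 m
Layer 2: 2.5×10⁻⁴ × 0.35 × 460 = 0.04025 m
Layer 3: 1.68×10⁻⁴ × 490 × 0.97 = 0.0798504 m
1041–2341 m: 0.3 × 1300 × 1.02×10⁻⁴ = 0.03978 m
Δh = 0.064974 + 0.04025 + 0.0798504 + 0.03978 = 0.2248544 m

Δh ≈ 220 mm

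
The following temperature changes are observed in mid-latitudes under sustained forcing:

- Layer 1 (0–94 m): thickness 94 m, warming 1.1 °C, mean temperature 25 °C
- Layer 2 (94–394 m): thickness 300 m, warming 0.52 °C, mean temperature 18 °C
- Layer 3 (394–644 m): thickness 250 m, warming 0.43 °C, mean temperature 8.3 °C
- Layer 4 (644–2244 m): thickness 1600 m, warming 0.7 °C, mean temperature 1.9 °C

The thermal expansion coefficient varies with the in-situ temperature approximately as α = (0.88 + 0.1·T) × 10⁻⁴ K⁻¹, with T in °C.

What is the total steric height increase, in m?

Layer 1: α = (0.88 + 0.1×25)×10⁻⁴ = 3.38×10⁻⁴ K⁻¹
Layer 2: α = (0.88 + 0.1×18)×10⁻⁴ = 2.68×10⁻⁴ K⁻¹
Layer 3: α = (0.88 + 0.1×8.3)×10⁻⁴ = 1.71×10⁻⁴ K⁻¹
Layer 4: α = (0.88 + 0.1×1.9)×10⁻⁴ = 1.07×10⁻⁴ K⁻¹
Layer 1: 94 × 1.1 × 3.38×10⁻⁴ = 0.0349492 m
94–394 m: 300 × 2.68×10⁻⁴ × 0.52 = 0.041808 m
394–644 m: 1.71×10⁻⁴ × 250 × 0.43 = 0.0183825 m
Layer 4: 1.07×10⁻⁴ × 1600 × 0.7 = 0.11984 m
Δh = 0.0349492 + 0.041808 + 0.0183825 + 0.11984 = 0.2149797 m

0.21 m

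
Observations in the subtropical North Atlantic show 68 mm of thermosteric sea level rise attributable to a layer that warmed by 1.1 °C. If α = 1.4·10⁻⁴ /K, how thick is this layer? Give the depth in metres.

442 m

H = Δh/(αΔT) = 0.068 / (1.4×10⁻⁴ × 1.1) ≈ 441.6 m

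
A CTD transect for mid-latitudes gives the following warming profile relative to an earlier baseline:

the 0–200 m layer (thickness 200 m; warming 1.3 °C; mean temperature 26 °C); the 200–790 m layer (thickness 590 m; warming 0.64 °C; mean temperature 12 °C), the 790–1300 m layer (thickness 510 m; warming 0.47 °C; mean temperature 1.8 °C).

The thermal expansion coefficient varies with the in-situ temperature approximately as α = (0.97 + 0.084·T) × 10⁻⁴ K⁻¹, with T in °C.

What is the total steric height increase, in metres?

0.184 m of thermosteric rise

Layer 1: α = (0.97 + 0.084×26)×10⁻⁴ = 3.154×10⁻⁴ K⁻¹
Layer 2: α = (0.97 + 0.084×12)×10⁻⁴ = 1.978×10⁻⁴ K⁻¹
Layer 3: α = (0.97 + 0.084×1.8)×10⁻⁴ = 1.1212×10⁻⁴ K⁻¹
0–200 m: 200 × 1.3 × 3.154×10⁻⁴ = 0.082004 m
200–790 m: 590 × 0.64 × 1.978×10⁻⁴ = 0.07468928 m
1.1212×10⁻⁴ × 0.47 × 510 = 0.026875164 m
Δh = 0.082004 + 0.07468928 + 0.026875164 = 0.183568444 m ≈ 0.184 m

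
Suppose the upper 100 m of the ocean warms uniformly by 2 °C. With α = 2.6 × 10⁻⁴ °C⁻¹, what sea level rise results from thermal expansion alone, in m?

Δh = αΔT·H = 2.6×10⁻⁴ × 2 × 100 = 0.05200 m

0.0520 m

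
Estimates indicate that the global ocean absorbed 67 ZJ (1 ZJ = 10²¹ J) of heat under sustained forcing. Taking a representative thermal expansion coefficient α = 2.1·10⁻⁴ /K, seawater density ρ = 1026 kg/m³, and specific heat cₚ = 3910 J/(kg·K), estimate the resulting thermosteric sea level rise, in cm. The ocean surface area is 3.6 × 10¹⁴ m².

Δh ≈ 0.974 cm

Per unit area: Q = 67×10²¹ / (3.6×10¹⁴) ≈ 1.861×10⁸ J/m²
Δh = αQ/(ρcₚ) = 2.1×10⁻⁴ × 1.861×10⁸ / (1026 × 3910) ≈ 0.0097419 m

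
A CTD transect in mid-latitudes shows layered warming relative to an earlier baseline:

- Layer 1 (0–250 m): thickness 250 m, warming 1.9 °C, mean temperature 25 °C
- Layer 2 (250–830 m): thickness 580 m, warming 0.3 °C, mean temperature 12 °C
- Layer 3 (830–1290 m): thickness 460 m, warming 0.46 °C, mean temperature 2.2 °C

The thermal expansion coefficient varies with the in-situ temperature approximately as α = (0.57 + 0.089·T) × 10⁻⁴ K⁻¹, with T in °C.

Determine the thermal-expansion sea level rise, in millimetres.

Layer 1: α = (0.57 + 0.089×25)×10⁻⁴ = 2.795×10⁻⁴ K⁻¹
Layer 2: α = (0.57 + 0.089×12)×10⁻⁴ = 1.638×10⁻⁴ K⁻¹
Layer 3: α = (0.57 + 0.089×2.2)×10⁻⁴ = 0.7658×10⁻⁴ K⁻¹
Layer 1: 1.9 × 2.795×10⁻⁴ × 250 = 0.1327625 m
580 × 0.3 × 1.638×10⁻⁴ = 0.0285012 m
460 × 0.7658×10⁻⁴ × 0.46 = 0.016204328 m
Δh = 0.1327625 + 0.0285012 + 0.016204328 = 0.177468028 m

Δh = 180 mm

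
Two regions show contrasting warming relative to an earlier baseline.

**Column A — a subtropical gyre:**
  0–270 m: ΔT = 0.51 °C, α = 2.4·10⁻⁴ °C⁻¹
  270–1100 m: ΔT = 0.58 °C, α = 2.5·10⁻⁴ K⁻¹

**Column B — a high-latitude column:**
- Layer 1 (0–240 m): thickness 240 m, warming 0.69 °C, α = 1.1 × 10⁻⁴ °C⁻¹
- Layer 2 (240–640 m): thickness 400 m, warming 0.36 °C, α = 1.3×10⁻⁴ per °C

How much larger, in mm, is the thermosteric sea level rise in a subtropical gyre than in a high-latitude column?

A 0–270 m: 2.4×10⁻⁴ × 270 × 0.51 = 0.033048 m
A Layer 2: 830 × 2.5×10⁻⁴ × 0.58 = 0.12035 m
A total: 0.153398 m
B 0–240 m: 1.1×10⁻⁴ × 240 × 0.69 = 0.018216 m
B 400 × 0.36 × 1.3×10⁻⁴ = 0.01872 m
B total: 0.036936 m
Difference: 0.153398 − 0.036936 = 0.116462 m

120 mm larger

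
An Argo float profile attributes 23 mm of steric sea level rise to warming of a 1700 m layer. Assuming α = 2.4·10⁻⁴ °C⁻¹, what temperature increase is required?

ΔT ≈ 0.0564 °C

ΔT = Δh/(αH) = 0.023 / (2.4×10⁻⁴ × 1700) ≈ 0.05637 °C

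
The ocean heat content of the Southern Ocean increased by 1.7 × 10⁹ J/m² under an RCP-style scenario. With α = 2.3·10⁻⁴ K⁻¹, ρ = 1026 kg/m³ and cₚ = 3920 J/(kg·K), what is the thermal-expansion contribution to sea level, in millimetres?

Δh = αQ/(ρcₚ) = 2.3×10⁻⁴ × 1.7×10⁹ / (1026 × 3920) ≈ 0.097217 m

about 97 mm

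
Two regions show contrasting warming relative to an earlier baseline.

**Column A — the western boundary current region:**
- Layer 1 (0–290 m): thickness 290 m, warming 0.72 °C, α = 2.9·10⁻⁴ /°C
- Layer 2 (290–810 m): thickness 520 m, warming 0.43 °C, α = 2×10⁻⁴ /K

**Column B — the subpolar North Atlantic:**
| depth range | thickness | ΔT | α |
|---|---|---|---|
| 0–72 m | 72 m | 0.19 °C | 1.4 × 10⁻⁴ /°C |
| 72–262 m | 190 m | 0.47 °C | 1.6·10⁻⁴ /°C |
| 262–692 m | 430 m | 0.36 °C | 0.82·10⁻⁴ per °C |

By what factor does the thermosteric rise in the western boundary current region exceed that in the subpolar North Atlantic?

3.6

A 0–290 m: 2.9×10⁻⁴ × 290 × 0.72 = 0.060552 m
A Layer 2: 2×10⁻⁴ × 520 × 0.43 = 0.04472 m
A total: 0.105272 m
B 0–72 m: 0.19 × 72 × 1.4×10⁻⁴ = 0.0019152 m
B Layer 2: 1.6×10⁻⁴ × 190 × 0.47 = 0.014288 m
B 262–692 m: 0.82×10⁻⁴ × 0.36 × 430 = 0.0126936 m
B total: 0.0288968 m
Ratio: 0.105272 / 0.0288968 ≈ 3.643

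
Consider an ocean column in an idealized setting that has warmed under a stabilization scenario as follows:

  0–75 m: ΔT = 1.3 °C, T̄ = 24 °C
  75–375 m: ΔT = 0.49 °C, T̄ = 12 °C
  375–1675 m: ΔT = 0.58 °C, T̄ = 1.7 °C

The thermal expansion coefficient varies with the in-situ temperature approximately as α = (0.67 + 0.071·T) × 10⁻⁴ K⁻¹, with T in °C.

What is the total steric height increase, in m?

Layer 1: α = (0.67 + 0.071×24)×10⁻⁴ = 2.374×10⁻⁴ K⁻¹
Layer 2: α = (0.67 + 0.071×12)×10⁻⁴ = 1.522×10⁻⁴ K⁻¹
Layer 3: α = (0.67 + 0.071×1.7)×10⁻⁴ = 0.7907×10⁻⁴ K⁻¹
0–75 m: 1.3 × 75 × 2.374×10⁻⁴ = 0.0231465 m
1.522×10⁻⁴ × 300 × 0.49 = 0.0223734 m
1300 × 0.58 × 0.7907×10⁻⁴ = 0.05961878 m
Δh = 0.0231465 + 0.0223734 + 0.05961878 = 0.10513868 m

Δh = 0.105 m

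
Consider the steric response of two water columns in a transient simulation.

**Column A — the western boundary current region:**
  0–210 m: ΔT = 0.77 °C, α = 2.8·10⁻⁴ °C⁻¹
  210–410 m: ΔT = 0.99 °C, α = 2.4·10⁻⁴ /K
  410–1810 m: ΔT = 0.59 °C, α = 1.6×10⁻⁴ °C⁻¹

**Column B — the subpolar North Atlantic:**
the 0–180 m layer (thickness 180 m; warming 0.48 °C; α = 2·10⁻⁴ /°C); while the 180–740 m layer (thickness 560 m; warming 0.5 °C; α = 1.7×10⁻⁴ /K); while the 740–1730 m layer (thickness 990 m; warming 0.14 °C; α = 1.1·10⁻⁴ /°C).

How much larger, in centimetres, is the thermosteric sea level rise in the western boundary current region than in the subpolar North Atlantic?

Δh_A − Δh_B ≈ 14 cm

A 0–210 m: 2.8×10⁻⁴ × 0.77 × 210 = 0.045276 m
A Layer 2: 200 × 2.4×10⁻⁴ × 0.99 = 0.04752 m
A 410–1810 m: 1.6×10⁻⁴ × 0.59 × 1400 = 0.13216 m
A total: 0.224956 m
B Layer 1: 2×10⁻⁴ × 0.48 × 180 = 0.01728 m
B 1.7×10⁻⁴ × 0.5 × 560 = 0.04760 m
B Layer 3: 990 × 0.14 × 1.1×10⁻⁴ = 0.015246 m
B total: 0.080126 m
Difference: 0.224956 − 0.080126 = 0.14483 m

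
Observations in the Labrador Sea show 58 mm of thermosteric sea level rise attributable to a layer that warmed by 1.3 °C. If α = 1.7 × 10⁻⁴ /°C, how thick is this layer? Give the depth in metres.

H = Δh/(αΔT) = 0.058 / (1.7×10⁻⁴ × 1.3) ≈ 262.4 m

262 m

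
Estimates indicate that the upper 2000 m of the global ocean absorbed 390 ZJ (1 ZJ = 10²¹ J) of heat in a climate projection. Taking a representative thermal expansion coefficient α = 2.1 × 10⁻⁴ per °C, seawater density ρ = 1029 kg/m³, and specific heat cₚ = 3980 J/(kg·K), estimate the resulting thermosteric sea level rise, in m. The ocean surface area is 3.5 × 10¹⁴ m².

Per unit area: Q = 390×10²¹ / (3.5×10¹⁴) ≈ 1.114×10⁹ J/m²
Δh = αQ/(ρcₚ) = 2.1×10⁻⁴ × 1.114×10⁹ / (1029 × 3980) ≈ 0.057122 m

about 0.057 m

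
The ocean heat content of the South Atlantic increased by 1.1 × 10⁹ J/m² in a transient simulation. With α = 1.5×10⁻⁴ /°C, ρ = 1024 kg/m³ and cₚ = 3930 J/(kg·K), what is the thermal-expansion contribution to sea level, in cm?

Δh = αQ/(ρcₚ) = 1.5×10⁻⁴ × 1.1×10⁹ / (1024 × 3930) ≈ 0.041001 m

about 4.10 cm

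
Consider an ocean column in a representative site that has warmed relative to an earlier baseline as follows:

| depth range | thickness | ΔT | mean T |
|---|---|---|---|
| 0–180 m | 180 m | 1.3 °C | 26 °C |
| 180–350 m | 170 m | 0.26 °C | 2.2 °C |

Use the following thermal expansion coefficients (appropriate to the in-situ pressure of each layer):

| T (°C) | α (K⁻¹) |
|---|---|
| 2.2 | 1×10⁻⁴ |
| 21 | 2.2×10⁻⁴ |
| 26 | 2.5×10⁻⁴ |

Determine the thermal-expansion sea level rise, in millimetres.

Δh ≈ 63 mm

Layer 1 at 26 °C → α = 2.5×10⁻⁴ K⁻¹
Layer 2 at 2.2 °C → α = 1×10⁻⁴ K⁻¹
2.5×10⁻⁴ × 1.3 × 180 = 0.05850 m
Layer 2: 1×10⁻⁴ × 0.26 × 170 = 0.00442 m
Δh = 0.05850 + 0.00442 = 0.06292 m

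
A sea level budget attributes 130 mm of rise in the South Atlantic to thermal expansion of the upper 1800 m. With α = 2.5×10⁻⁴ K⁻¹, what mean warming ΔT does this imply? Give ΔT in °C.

about 0.289 °C

ΔT = Δh/(αH) = 0.13 / (2.5×10⁻⁴ × 1800) ≈ 0.2889 °C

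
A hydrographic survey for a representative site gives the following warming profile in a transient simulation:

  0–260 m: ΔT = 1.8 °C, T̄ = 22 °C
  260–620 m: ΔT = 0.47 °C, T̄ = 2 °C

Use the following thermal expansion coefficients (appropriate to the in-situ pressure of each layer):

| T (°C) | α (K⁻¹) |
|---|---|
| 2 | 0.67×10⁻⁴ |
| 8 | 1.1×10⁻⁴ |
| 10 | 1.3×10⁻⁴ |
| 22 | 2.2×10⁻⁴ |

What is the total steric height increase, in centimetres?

about 11.4 cm

Layer 1 at 22 °C → α = 2.2×10⁻⁴ K⁻¹
Layer 2 at 2 °C → α = 0.67×10⁻⁴ K⁻¹
0–260 m: 260 × 2.2×10⁻⁴ × 1.8 = 0.10296 m
0.47 × 360 × 0.67×10⁻⁴ = 0.0113364 m
Δh = 0.10296 + 0.0113364 = 0.1142964 m ≈ 11.4 cm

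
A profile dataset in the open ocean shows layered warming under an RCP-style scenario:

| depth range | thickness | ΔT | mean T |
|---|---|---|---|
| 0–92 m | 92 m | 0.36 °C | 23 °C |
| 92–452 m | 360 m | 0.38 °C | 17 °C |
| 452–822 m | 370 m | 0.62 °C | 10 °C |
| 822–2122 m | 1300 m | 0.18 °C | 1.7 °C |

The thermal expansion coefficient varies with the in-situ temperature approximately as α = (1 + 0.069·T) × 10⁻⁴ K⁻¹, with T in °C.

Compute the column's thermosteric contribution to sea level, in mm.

Layer 1: α = (1 + 0.069×23)×10⁻⁴ = 2.587×10⁻⁴ K⁻¹
Layer 2: α = (1 + 0.069×17)×10⁻⁴ = 2.173×10⁻⁴ K⁻¹
Layer 3: α = (1 + 0.069×10)×10⁻⁴ = 1.69×10⁻⁴ K⁻¹
Layer 4: α = (1 + 0.069×1.7)×10⁻⁴ = 1.1173×10⁻⁴ K⁻¹
0–92 m: 0.36 × 2.587×10⁻⁴ × 92 = 0.008568144 m
2.173×10⁻⁴ × 360 × 0.38 = 0.02972664 m
Layer 3: 0.62 × 1.69×10⁻⁴ × 370 = 0.0387686 m
822–2122 m: 1.1173×10⁻⁴ × 0.18 × 1300 = 0.02614482 m
Δh = 0.008568144 + 0.02972664 + 0.0387686 + 0.02614482 = 0.103208204 m ≈ 103 mm

103 mm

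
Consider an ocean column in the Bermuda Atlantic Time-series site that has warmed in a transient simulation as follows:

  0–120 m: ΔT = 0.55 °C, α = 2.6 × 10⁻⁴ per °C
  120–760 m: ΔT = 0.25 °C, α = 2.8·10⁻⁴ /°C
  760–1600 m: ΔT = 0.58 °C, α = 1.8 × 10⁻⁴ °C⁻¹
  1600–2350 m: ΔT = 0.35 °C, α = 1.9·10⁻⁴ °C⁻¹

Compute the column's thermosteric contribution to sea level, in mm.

0.55 × 120 × 2.6×10⁻⁴ = 0.01716 m
120–760 m: 2.8×10⁻⁴ × 0.25 × 640 = 0.04480 m
760–1600 m: 840 × 1.8×10⁻⁴ × 0.58 = 0.087696 m
Layer 4: 1.9×10⁻⁴ × 0.35 × 750 = 0.049875 m
Δh = 0.01716 + 0.04480 + 0.087696 + 0.049875 = 0.199531 m ≈ 200 mm

200 mm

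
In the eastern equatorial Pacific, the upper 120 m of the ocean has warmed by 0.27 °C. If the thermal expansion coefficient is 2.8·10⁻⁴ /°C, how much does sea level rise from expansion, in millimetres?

Δh = αΔT·H = 2.8×10⁻⁴ × 0.27 × 120 = 0.009072 m

Δh = 9.07 mm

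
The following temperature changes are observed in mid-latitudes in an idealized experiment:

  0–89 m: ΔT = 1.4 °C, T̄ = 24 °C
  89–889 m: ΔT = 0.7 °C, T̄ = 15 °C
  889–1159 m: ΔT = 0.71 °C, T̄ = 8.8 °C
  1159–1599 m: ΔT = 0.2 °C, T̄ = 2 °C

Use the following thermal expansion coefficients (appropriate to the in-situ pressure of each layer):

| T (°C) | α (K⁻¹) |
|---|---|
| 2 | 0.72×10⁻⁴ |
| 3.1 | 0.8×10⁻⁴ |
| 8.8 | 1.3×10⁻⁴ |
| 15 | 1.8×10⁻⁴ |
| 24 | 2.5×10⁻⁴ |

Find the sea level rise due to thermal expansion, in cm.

Layer 1 at 24 °C → α = 2.5×10⁻⁴ K⁻¹
Layer 2 at 15 °C → α = 1.8×10⁻⁴ K⁻¹
Layer 3 at 8.8 °C → α = 1.3×10⁻⁴ K⁻¹
Layer 4 at 2 °C → α = 0.72×10⁻⁴ K⁻¹
1.4 × 89 × 2.5×10⁻⁴ = 0.03115 m
0.7 × 800 × 1.8×10⁻⁴ = 0.10080 m
889–1159 m: 1.3×10⁻⁴ × 0.71 × 270 = 0.024921 m
Layer 4: 0.72×10⁻⁴ × 0.2 × 440 = 0.006336 m
Δh = 0.03115 + 0.10080 + 0.024921 + 0.006336 = 0.163207 m ≈ 16.3 cm

Δh ≈ 16.3 cm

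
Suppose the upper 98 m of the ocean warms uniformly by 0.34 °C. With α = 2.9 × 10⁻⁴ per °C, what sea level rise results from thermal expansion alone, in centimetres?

Δh = αΔT·H = 2.9×10⁻⁴ × 0.34 × 98 = 0.0096628 m

0.966 cm of thermosteric rise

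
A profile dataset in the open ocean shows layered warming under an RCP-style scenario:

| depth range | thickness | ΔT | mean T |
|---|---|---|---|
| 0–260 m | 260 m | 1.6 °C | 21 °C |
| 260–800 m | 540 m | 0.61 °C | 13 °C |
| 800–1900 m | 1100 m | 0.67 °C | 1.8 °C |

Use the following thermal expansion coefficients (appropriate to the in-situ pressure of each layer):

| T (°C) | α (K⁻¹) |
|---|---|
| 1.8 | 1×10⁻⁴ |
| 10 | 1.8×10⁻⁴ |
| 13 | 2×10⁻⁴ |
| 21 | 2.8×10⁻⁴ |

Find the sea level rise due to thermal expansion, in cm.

Layer 1 at 21 °C → α = 2.8×10⁻⁴ K⁻¹
Layer 2 at 13 °C → α = 2×10⁻⁴ K⁻¹
Layer 3 at 1.8 °C → α = 1×10⁻⁴ K⁻¹
0–260 m: 260 × 1.6 × 2.8×10⁻⁴ = 0.11648 m
260–800 m: 0.61 × 540 × 2×10⁻⁴ = 0.06588 m
Layer 3: 1×10⁻⁴ × 0.67 × 1100 = 0.07370 m
Δh = 0.11648 + 0.06588 + 0.07370 = 0.25606 m ≈ 25.6 cm

Δh ≈ 25.6 cm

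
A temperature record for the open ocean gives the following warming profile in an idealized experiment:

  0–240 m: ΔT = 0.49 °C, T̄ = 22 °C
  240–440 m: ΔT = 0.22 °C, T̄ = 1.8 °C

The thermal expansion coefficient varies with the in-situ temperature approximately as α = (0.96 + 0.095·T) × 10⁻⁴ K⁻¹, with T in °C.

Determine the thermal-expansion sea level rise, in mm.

Layer 1: α = (0.96 + 0.095×22)×10⁻⁴ = 3.05×10⁻⁴ K⁻¹
Layer 2: α = (0.96 + 0.095×1.8)×10⁻⁴ = 1.131×10⁻⁴ K⁻¹
240 × 0.49 × 3.05×10⁻⁴ = 0.035868 m
Layer 2: 0.22 × 1.131×10⁻⁴ × 200 = 0.0049764 m
Δh = 0.035868 + 0.0049764 = 0.0408444 m

40.8 mm of thermosteric rise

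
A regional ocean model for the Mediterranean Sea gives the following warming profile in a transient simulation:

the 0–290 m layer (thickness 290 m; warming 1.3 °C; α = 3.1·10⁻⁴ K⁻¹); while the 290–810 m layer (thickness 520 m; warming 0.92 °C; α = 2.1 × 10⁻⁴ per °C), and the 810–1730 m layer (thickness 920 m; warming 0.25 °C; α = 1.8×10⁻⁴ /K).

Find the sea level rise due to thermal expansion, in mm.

259 mm of thermosteric rise

3.1×10⁻⁴ × 1.3 × 290 = 0.11687 m
Layer 2: 2.1×10⁻⁴ × 520 × 0.92 = 0.100464 m
810–1730 m: 920 × 0.25 × 1.8×10⁻⁴ = 0.04140 m
Δh = 0.11687 + 0.100464 + 0.04140 = 0.258734 m ≈ 259 mm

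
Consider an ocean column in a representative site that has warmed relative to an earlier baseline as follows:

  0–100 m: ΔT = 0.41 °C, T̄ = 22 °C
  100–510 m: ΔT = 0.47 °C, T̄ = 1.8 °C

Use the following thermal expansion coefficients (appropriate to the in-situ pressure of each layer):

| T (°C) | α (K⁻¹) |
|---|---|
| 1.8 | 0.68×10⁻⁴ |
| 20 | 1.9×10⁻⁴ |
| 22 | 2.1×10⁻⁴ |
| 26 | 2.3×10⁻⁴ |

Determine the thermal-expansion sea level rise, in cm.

Layer 1 at 22 °C → α = 2.1×10⁻⁴ K⁻¹
Layer 2 at 1.8 °C → α = 0.68×10⁻⁴ K⁻¹
Layer 1: 2.1×10⁻⁴ × 0.41 × 100 = 0.00861 m
Layer 2: 0.47 × 410 × 0.68×10⁻⁴ = 0.0131036 m
Δh = 0.00861 + 0.0131036 = 0.0217136 m

about 2.17 cm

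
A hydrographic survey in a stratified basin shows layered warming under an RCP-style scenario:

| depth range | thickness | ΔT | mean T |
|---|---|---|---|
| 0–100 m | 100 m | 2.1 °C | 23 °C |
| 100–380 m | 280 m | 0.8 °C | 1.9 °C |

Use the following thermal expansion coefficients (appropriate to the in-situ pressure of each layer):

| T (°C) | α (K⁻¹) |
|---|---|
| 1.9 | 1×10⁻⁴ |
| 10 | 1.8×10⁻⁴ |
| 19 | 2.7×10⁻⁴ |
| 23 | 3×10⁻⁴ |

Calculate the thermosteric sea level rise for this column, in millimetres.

85 mm

Layer 1 at 23 °C → α = 3×10⁻⁴ K⁻¹
Layer 2 at 1.9 °C → α = 1×10⁻⁴ K⁻¹
Layer 1: 2.1 × 100 × 3×10⁻⁴ = 0.06300 m
Layer 2: 280 × 0.8 × 1×10⁻⁴ = 0.02240 m
Δh = 0.06300 + 0.02240 = 0.08540 m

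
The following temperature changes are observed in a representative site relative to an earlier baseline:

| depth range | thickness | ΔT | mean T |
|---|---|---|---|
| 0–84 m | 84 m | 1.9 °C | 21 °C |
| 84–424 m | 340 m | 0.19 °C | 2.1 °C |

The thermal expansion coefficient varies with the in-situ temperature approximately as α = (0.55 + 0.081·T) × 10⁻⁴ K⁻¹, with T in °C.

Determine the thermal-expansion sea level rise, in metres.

Δh ≈ 0.0406 m

Layer 1: α = (0.55 + 0.081×21)×10⁻⁴ = 2.251×10⁻⁴ K⁻¹
Layer 2: α = (0.55 + 0.081×2.1)×10⁻⁴ = 0.7201×10⁻⁴ K⁻¹
Layer 1: 2.251×10⁻⁴ × 84 × 1.9 = 0.03592596 m
Layer 2: 0.7201×10⁻⁴ × 0.19 × 340 = 0.004651846 m
Δh = 0.03592596 + 0.004651846 = 0.040577806 m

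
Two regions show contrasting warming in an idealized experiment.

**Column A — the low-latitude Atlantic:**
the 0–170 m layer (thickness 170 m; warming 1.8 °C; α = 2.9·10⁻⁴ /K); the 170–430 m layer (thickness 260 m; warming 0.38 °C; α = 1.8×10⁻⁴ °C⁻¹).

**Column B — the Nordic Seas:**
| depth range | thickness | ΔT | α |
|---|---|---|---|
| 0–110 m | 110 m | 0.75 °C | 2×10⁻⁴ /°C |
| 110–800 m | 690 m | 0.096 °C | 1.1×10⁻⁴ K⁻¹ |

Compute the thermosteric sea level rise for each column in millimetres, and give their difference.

Δh_A ≈ 107 mm, Δh_B ≈ 23.8 mm; difference ≈ 82.7 mm

A Layer 1: 2.9×10⁻⁴ × 1.8 × 170 = 0.08874 m
A Layer 2: 1.8×10⁻⁴ × 0.38 × 260 = 0.017784 m
A total: 0.106524 m
B Layer 1: 2×10⁻⁴ × 110 × 0.75 = 0.01650 m
B 690 × 1.1×10⁻⁴ × 0.096 = 0.0072864 m
B total: 0.0237864 m
Difference: 0.106524 − 0.0237864 = 0.0827376 m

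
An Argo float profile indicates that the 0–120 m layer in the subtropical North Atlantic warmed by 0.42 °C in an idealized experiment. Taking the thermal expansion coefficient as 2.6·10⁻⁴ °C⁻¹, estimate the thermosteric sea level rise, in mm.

13.1 mm of thermosteric rise

Δh = αΔT·H = 2.6×10⁻⁴ × 0.42 × 120 = 0.013104 m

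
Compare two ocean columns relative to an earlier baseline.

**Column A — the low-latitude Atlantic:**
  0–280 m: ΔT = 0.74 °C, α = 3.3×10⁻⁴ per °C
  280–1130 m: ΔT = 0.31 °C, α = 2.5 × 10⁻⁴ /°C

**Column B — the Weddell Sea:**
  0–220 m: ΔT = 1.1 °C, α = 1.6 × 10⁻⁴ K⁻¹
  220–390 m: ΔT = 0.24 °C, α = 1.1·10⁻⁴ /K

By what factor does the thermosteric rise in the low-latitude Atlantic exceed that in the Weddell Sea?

A Layer 1: 280 × 3.3×10⁻⁴ × 0.74 = 0.068376 m
A 280–1130 m: 2.5×10⁻⁴ × 850 × 0.31 = 0.065875 m
A total: 0.134251 m
B Layer 1: 1.6×10⁻⁴ × 1.1 × 220 = 0.03872 m
B Layer 2: 170 × 1.1×10⁻⁴ × 0.24 = 0.004488 m
B total: 0.043208 m
Ratio: 0.134251 / 0.043208 ≈ 3.107

a factor of 3.11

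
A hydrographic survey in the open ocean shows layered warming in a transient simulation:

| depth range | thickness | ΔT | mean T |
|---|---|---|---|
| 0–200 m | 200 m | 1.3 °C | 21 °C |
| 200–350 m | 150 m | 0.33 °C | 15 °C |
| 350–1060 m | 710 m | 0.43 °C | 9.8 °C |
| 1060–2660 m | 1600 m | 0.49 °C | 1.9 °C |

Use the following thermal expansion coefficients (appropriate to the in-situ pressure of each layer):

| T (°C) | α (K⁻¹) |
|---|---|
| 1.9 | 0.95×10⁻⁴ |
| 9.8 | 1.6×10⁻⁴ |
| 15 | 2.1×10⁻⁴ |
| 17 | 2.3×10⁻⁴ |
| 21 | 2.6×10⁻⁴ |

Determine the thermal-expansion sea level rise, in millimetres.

Δh ≈ 201 mm

Layer 1 at 21 °C → α = 2.6×10⁻⁴ K⁻¹
Layer 2 at 15 °C → α = 2.1×10⁻⁴ K⁻¹
Layer 3 at 9.8 °C → α = 1.6×10⁻⁴ K⁻¹
Layer 4 at 1.9 °C → α = 0.95×10⁻⁴ K⁻¹
Layer 1: 1.3 × 2.6×10⁻⁴ × 200 = 0.06760 m
200–350 m: 0.33 × 2.1×10⁻⁴ × 150 = 0.010395 m
710 × 1.6×10⁻⁴ × 0.43 = 0.048848 m
Layer 4: 0.49 × 0.95×10⁻⁴ × 1600 = 0.07448 m
Δh = 0.06760 + 0.010395 + 0.048848 + 0.07448 = 0.201323 m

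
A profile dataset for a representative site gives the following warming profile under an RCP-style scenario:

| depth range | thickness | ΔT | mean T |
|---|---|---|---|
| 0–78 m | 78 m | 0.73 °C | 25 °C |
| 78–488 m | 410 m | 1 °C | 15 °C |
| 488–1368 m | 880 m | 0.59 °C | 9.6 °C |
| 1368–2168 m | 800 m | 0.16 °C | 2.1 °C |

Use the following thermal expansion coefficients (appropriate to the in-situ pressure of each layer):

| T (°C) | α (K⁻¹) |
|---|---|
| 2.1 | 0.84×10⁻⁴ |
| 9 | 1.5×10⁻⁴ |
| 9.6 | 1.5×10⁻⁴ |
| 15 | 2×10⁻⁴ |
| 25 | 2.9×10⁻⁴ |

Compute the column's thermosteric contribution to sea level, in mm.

about 187 mm

Layer 1 at 25 °C → α = 2.9×10⁻⁴ K⁻¹
Layer 2 at 15 °C → α = 2×10⁻⁴ K⁻¹
Layer 3 at 9.6 °C → α = 1.5×10⁻⁴ K⁻¹
Layer 4 at 2.1 °C → α = 0.84×10⁻⁴ K⁻¹
Layer 1: 78 × 2.9×10⁻⁴ × 0.73 = 0.0165126 m
Layer 2: 2×10⁻⁴ × 410 × 1 = 0.08200 m
Layer 3: 1.5×10⁻⁴ × 0.59 × 880 = 0.07788 m
1368–2168 m: 0.84×10⁻⁴ × 0.16 × 800 = 0.010752 m
Δh = 0.0165126 + 0.08200 + 0.07788 + 0.010752 = 0.1871446 m ≈ 187 mm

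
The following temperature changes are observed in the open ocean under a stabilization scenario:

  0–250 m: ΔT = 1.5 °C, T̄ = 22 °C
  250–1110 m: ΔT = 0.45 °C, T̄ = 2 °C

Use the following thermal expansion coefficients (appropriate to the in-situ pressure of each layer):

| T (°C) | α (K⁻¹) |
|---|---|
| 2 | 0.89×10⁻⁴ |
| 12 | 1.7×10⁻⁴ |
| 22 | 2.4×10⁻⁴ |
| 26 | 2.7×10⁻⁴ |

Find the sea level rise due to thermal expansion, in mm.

124 mm

Layer 1 at 22 °C → α = 2.4×10⁻⁴ K⁻¹
Layer 2 at 2 °C → α = 0.89×10⁻⁴ K⁻¹
0–250 m: 2.4×10⁻⁴ × 250 × 1.5 = 0.09000 m
250–1110 m: 0.45 × 0.89×10⁻⁴ × 860 = 0.034443 m
Δh = 0.09000 + 0.034443 = 0.124443 m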